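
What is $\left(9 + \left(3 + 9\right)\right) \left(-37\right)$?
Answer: $-777$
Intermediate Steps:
$\left(9 + \left(3 + 9\right)\right) \left(-37\right) = \left(9 + 12\right) \left(-37\right) = 21 \left(-37\right) = -777$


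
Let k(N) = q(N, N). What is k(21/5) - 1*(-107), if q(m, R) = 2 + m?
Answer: 566/5 ≈ 113.20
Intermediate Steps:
k(N) = 2 + N
k(21/5) - 1*(-107) = (2 + 21/5) - 1*(-107) = (2 + 21*(⅕)) + 107 = (2 + 21/5) + 107 = 31/5 + 107 = 566/5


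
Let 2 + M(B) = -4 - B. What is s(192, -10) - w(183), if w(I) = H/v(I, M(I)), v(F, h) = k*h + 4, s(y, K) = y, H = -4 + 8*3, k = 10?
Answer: 181066/943 ≈ 192.01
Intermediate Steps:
H = 20 (H = -4 + 24 = 20)
M(B) = -6 - B (M(B) = -2 + (-4 - B) = -6 - B)
v(F, h) = 4 + 10*h (v(F, h) = 10*h + 4 = 4 + 10*h)
w(I) = 20/(-56 - 10*I) (w(I) = 20/(4 + 10*(-6 - I)) = 20/(4 + (-60 - 10*I)) = 20/(-56 - 10*I))
s(192, -10) - w(183) = 192 - (-10)/(28 + 5*183) = 192 - (-10)/(28 + 915) = 192 - (-10)/943 = 192 - 1*(-10/943) = 192 + 10/943 = 181066/943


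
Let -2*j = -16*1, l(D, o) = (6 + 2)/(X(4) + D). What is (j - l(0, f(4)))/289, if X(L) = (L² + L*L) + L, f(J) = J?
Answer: 70/2601 ≈ 0.026913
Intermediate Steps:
X(L) = L + 2*L² (X(L) = (L² + L²) + L = 2*L² + L = L + 2*L²)
l(D, o) = 8/(36 + D) (l(D, o) = (6 + 2)/(4*(1 + 2*4) + D) = 8/(4*(1 + 8) + D) = 8/(4*9 + D) = 8/(36 + D))
j = 8 (j = -(-8) = -½*(-16) = 8)
(j - l(0, f(4)))/289 = (8 - 8/(36 + 0))/289 = (8 - 8/36)*(1/289) = (8 - 1*2/9)*(1/289) = (8 - 2/9)*(1/289) = (70/9)*(1/289) = 70/2601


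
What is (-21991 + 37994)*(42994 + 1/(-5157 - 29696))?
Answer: 1844616423511/2681 ≈ 6.8803e+8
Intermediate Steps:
(-21991 + 37994)*(42994 + 1/(-5157 - 29696)) = 16003*(42994 + 1/(-34853)) = 16003*(42994 - 1/34853) = 16003*(1498469881/34853) = 1844616423511/2681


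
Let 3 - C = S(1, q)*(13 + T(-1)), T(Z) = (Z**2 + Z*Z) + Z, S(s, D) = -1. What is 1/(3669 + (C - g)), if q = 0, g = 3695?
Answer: -1/9 ≈ -0.11111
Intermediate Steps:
T(Z) = Z + 2*Z**2 (T(Z) = (Z**2 + Z**2) + Z = 2*Z**2 + Z = Z + 2*Z**2)
C = 17 (C = 3 - (-1)*(13 - (1 + 2*(-1))) = 3 - (-1)*(13 - (1 - 2)) = 3 - (-1)*(13 - 1*(-1)) = 3 - (-1)*(13 + 1) = 3 - (-1)*14 = 3 - 1*(-14) = 3 + 14 = 17)
1/(3669 + (C - g)) = 1/(3669 + (17 - 1*3695)) = 1/(3669 + (17 - 3695)) = 1/(3669 - 3678) = 1/(-9) = -1/9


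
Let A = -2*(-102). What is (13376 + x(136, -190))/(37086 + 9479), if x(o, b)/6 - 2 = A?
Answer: 14612/46565 ≈ 0.31380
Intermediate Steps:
A = 204 (A = -1*(-204) = 204)
x(o, b) = 1236 (x(o, b) = 12 + 6*204 = 12 + 1224 = 1236)
(13376 + x(136, -190))/(37086 + 9479) = (13376 + 1236)/(37086 + 9479) = 14612/46565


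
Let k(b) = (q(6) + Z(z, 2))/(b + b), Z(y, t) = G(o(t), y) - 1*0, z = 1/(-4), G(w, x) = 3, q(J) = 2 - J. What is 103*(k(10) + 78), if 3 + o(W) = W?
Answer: 160577/20 ≈ 8028.9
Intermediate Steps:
o(W) = -3 + W
z = -¼ (z = 1*(-¼) = -¼ ≈ -0.25000)
Z(y, t) = 3 (Z(y, t) = 3 - 1*0 = 3 + 0 = 3)
k(b) = -1/(2*b) (k(b) = ((2 - 1*6) + 3)/(b + b) = ((2 - 6) + 3)/((2*b)) = (-4 + 3)*(1/(2*b)) = -1/(2*b))
103*(k(10) + 78) = 103*(-½/10 + 78) = 103*(-½*⅒ + 78) = 103*(-1/20 + 78) = 103*(1559/20) = 160577/20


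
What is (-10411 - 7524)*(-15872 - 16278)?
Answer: 576610250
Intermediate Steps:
(-10411 - 7524)*(-15872 - 16278) = -17935*(-32150) = 576610250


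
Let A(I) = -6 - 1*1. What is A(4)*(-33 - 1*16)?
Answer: 343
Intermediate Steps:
A(I) = -7 (A(I) = -6 - 1 = -7)
A(4)*(-33 - 1*16) = -7*(-33 - 1*16) = -7*(-33 - 16) = -7*(-49) = 343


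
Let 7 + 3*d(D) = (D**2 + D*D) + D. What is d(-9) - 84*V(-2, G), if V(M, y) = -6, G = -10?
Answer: 1658/3 ≈ 552.67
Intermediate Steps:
d(D) = -7/3 + D/3 + 2*D**2/3 (d(D) = -7/3 + ((D**2 + D*D) + D)/3 = -7/3 + ((D**2 + D**2) + D)/3 = -7/3 + (2*D**2 + D)/3 = -7/3 + (D + 2*D**2)/3 = -7/3 + (D/3 + 2*D**2/3) = -7/3 + D/3 + 2*D**2/3)
d(-9) - 84*V(-2, G) = (-7/3 + (1/3)*(-9) + (2/3)*(-9)**2) - 84*(-6) = (-7/3 - 3 + (2/3)*81) + 504 = (-7/3 - 3 + 54) + 504 = 146/3 + 504 = 1658/3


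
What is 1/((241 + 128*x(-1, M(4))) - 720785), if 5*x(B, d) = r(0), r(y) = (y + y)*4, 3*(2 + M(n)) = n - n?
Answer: -1/720544 ≈ -1.3878e-6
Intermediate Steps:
M(n) = -2 (M(n) = -2 + (n - n)/3 = -2 + (⅓)*0 = -2 + 0 = -2)
r(y) = 8*y (r(y) = (2*y)*4 = 8*y)
x(B, d) = 0 (x(B, d) = (8*0)/5 = (⅕)*0 = 0)
1/((241 + 128*x(-1, M(4))) - 720785) = 1/((241 + 128*0) - 720785) = 1/((241 + 0) - 720785) = 1/(241 - 720785) = 1/(-720544) = -1/720544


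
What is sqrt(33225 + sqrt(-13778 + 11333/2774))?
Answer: sqrt(255668900100 + 2774*I*sqrt(105991319386))/2774 ≈ 182.28 + 0.32193*I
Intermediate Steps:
sqrt(33225 + sqrt(-13778 + 11333/2774)) = sqrt(33225 + sqrt(-38208839/2774)) = sqrt(33225 + I*sqrt(105991319386)/2774)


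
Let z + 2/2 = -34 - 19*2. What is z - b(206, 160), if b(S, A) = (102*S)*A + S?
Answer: -3362199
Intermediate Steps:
b(S, A) = S + 102*A*S (b(S, A) = 102*A*S + S = S + 102*A*S)
z = -73 (z = -1 + (-34 - 19*2) = -1 + (-34 - 38) = -1 - 72 = -73)
z - b(206, 160) = -73 - 206*(1 + 102*160) = -73 - 206*(1 + 16320) = -73 - 206*16321 = -73 - 1*3362126 = -73 - 3362126 = -3362199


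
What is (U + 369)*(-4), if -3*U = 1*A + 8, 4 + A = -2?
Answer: -4420/3 ≈ -1473.3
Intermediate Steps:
A = -6 (A = -4 - 2 = -6)
U = -⅔ (U = -(1*(-6) + 8)/3 = -(-6 + 8)/3 = -⅓*2 = -⅔ ≈ -0.66667)
(U + 369)*(-4) = (-⅔ + 369)*(-4) = (1105/3)*(-4) = -4420/3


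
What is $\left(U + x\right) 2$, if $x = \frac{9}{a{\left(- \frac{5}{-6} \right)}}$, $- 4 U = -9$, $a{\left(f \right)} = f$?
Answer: $\frac{261}{10} \approx 26.1$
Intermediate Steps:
$U = \frac{9}{4}$ ($U = \left(- \frac{1}{4}\right) \left(-9\right) = \frac{9}{4} \approx 2.25$)
$x = \frac{54}{5}$ ($x = \frac{9}{\left(-5\right) \frac{1}{-6}} = \frac{9}{\left(-5\right) \left(- \frac{1}{6}\right)} = \frac{9}{\frac{5}{6}} = 9 \cdot \frac{6}{5} = \frac{54}{5} \approx 10.8$)
$\left(U + x\right) 2 = \left(\frac{9}{4} + \frac{54}{5}\right) 2 = \frac{261}{20} \cdot 2 = \frac{261}{10}$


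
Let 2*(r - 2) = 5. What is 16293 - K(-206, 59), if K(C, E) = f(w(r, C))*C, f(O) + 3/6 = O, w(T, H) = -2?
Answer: 15778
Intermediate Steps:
r = 9/2 (r = 2 + (1/2)*5 = 2 + 5/2 = 9/2 ≈ 4.5000)
f(O) = -1/2 + O
K(C, E) = -5*C/2 (K(C, E) = (-1/2 - 2)*C = -5*C/2)
16293 - K(-206, 59) = 16293 - (-5)*(-206)/2 = 16293 - 1*515 = 16293 - 515 = 15778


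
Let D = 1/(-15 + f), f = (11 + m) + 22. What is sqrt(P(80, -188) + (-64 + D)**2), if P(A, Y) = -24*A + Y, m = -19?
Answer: sqrt(2117) ≈ 46.011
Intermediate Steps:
f = 14 (f = (11 - 19) + 22 = -8 + 22 = 14)
D = -1 (D = 1/(-15 + 14) = 1/(-1) = -1)
P(A, Y) = Y - 24*A
sqrt(P(80, -188) + (-64 + D)**2) = sqrt((-188 - 24*80) + (-64 - 1)**2) = sqrt((-188 - 1920) + (-65)**2) = sqrt(-2108 + 4225) = sqrt(2117)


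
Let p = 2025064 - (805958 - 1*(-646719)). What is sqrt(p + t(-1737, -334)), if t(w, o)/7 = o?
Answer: sqrt(570049) ≈ 755.02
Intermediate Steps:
p = 572387 (p = 2025064 - (805958 + 646719) = 2025064 - 1*1452677 = 2025064 - 1452677 = 572387)
t(w, o) = 7*o
sqrt(p + t(-1737, -334)) = sqrt(572387 + 7*(-334)) = sqrt(572387 - 2338) = sqrt(570049)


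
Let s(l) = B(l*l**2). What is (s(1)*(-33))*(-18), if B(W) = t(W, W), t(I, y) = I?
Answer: 594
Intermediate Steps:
B(W) = W
s(l) = l**3 (s(l) = l*l**2 = l**3)
(s(1)*(-33))*(-18) = (1**3*(-33))*(-18) = (1*(-33))*(-18) = -33*(-18) = 594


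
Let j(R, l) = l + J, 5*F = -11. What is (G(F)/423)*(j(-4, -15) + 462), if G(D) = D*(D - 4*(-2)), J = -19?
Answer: -136532/10575 ≈ -12.911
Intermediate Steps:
F = -11/5 (F = (1/5)*(-11) = -11/5 ≈ -2.2000)
j(R, l) = -19 + l (j(R, l) = l - 19 = -19 + l)
G(D) = D*(8 + D) (G(D) = D*(D + 8) = D*(8 + D))
(G(F)/423)*(j(-4, -15) + 462) = (-11*(8 - 11/5)/5/423)*((-19 - 15) + 462) = (-11/5*29/5*(1/423))*(-34 + 462) = -319/25*1/423*428 = -319/10575*428 = -136532/10575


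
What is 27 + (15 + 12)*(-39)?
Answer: -1026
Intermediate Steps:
27 + (15 + 12)*(-39) = 27 + 27*(-39) = 27 - 1053 = -1026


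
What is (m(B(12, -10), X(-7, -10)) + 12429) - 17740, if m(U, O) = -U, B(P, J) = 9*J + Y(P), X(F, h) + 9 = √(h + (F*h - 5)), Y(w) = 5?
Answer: -5226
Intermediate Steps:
X(F, h) = -9 + √(-5 + h + F*h) (X(F, h) = -9 + √(h + (F*h - 5)) = -9 + √(h + (-5 + F*h)) = -9 + √(-5 + h + F*h))
B(P, J) = 5 + 9*J (B(P, J) = 9*J + 5 = 5 + 9*J)
(m(B(12, -10), X(-7, -10)) + 12429) - 17740 = (-(5 + 9*(-10)) + 12429) - 17740 = (-(5 - 90) + 12429) - 17740 = (-1*(-85) + 12429) - 17740 = (85 + 12429) - 17740 = 12514 - 17740 = -5226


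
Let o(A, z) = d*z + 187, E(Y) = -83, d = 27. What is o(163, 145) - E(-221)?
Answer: 4185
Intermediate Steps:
o(A, z) = 187 + 27*z (o(A, z) = 27*z + 187 = 187 + 27*z)
o(163, 145) - E(-221) = (187 + 27*145) - 1*(-83) = (187 + 3915) + 83 = 4102 + 83 = 4185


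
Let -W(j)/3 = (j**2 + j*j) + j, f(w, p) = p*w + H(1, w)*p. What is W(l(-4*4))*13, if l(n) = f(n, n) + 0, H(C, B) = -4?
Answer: -7999680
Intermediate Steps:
f(w, p) = -4*p + p*w (f(w, p) = p*w - 4*p = -4*p + p*w)
l(n) = n*(-4 + n) (l(n) = n*(-4 + n) + 0 = n*(-4 + n))
W(j) = -6*j**2 - 3*j (W(j) = -3*((j**2 + j*j) + j) = -3*((j**2 + j**2) + j) = -3*(2*j**2 + j) = -3*(j + 2*j**2) = -6*j**2 - 3*j)
W(l(-4*4))*13 = -3*(-4*4)*(-4 - 4*4)*(1 + 2*((-4*4)*(-4 - 4*4)))*13 = -3*(-16*(-4 - 16))*(1 + 2*(-16*(-4 - 16)))*13 = -3*(-16*(-20))*(1 + 2*(-16*(-20)))*13 = -3*320*(1 + 2*320)*13 = -3*320*(1 + 640)*13 = -3*320*641*13 = -615360*13 = -7999680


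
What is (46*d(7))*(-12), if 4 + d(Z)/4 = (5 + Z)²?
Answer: -309120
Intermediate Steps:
d(Z) = -16 + 4*(5 + Z)²
(46*d(7))*(-12) = (46*(-16 + 4*(5 + 7)²))*(-12) = (46*(-16 + 4*12²))*(-12) = (46*(-16 + 4*144))*(-12) = (46*(-16 + 576))*(-12) = (46*560)*(-12) = 25760*(-12) = -309120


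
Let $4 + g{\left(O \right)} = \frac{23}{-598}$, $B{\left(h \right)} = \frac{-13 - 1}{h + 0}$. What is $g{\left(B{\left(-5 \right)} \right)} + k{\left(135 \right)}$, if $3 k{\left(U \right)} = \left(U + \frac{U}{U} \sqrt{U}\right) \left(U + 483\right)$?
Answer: $\frac{722955}{26} + 618 \sqrt{15} \approx 30199.0$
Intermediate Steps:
$B{\left(h \right)} = - \frac{14}{h}$
$k{\left(U \right)} = \frac{\left(483 + U\right) \left(U + \sqrt{U}\right)}{3}$ ($k{\left(U \right)} = \frac{\left(U + \frac{U}{U} \sqrt{U}\right) \left(U + 483\right)}{3} = \frac{\left(U + 1 \sqrt{U}\right) \left(483 + U\right)}{3} = \frac{\left(U + \sqrt{U}\right) \left(483 + U\right)}{3} = \frac{\left(483 + U\right) \left(U + \sqrt{U}\right)}{3}$)
$g{\left(O \right)} = - \frac{105}{26}$ ($g{\left(O \right)} = -4 + \frac{23}{-598} = -4 + 23 \left(- \frac{1}{598}\right) = -4 - \frac{1}{26} = - \frac{105}{26}$)
$g{\left(B{\left(-5 \right)} \right)} + k{\left(135 \right)} = - \frac{105}{26} + \left(161 \cdot 135 + 161 \sqrt{135} + \frac{135^{2}}{3} + \frac{135^{\frac{3}{2}}}{3}\right) = - \frac{105}{26} + \left(21735 + 161 \cdot 3 \sqrt{15} + \frac{1}{3} \cdot 18225 + \frac{405 \sqrt{15}}{3}\right) = - \frac{105}{26} + \left(21735 + 483 \sqrt{15} + 6075 + 135 \sqrt{15}\right) = - \frac{105}{26} + \left(27810 + 618 \sqrt{15}\right) = \frac{722955}{26} + 618 \sqrt{15}$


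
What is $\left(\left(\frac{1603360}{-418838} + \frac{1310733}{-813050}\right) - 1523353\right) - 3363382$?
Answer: $- \frac{118865156809815911}{24324016850} \approx -4.8867 \cdot 10^{6}$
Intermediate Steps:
$\left(\left(\frac{1603360}{-418838} + \frac{1310733}{-813050}\right) - 1523353\right) - 3363382 = \left(\left(1603360 \left(- \frac{1}{418838}\right) + 1310733 \left(- \frac{1}{813050}\right)\right) - 1523353\right) - 3363382 = \left(\left(- \frac{801680}{209419} - \frac{1310733}{813050}\right) - 1523353\right) - 3363382 = \left(- \frac{132328331161}{24324016850} - 1523353\right) - 3363382 = - \frac{37054196368829211}{24324016850} - 3363382 = - \frac{118865156809815911}{24324016850}$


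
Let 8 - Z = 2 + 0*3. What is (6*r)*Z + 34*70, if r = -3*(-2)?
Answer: 2596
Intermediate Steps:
Z = 6 (Z = 8 - (2 + 0*3) = 8 - (2 + 0) = 8 - 1*2 = 8 - 2 = 6)
r = 6
(6*r)*Z + 34*70 = (6*6)*6 + 34*70 = 36*6 + 2380 = 216 + 2380 = 2596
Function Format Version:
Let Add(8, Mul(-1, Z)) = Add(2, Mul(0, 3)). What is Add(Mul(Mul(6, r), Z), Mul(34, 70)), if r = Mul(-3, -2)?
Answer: 2596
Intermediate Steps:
Z = 6 (Z = Add(8, Mul(-1, Add(2, Mul(0, 3)))) = Add(8, Mul(-1, Add(2, 0))) = Add(8, Mul(-1, 2)) = Add(8, -2) = 6)
r = 6
Add(Mul(Mul(6, r), Z), Mul(34, 70)) = Add(Mul(Mul(6, 6), 6), Mul(34, 70)) = Add(Mul(36, 6), 2380) = Add(216, 2380) = 2596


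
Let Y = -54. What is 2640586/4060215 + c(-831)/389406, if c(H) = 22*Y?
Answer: 170572749416/263512013715 ≈ 0.64731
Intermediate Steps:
c(H) = -1188 (c(H) = 22*(-54) = -1188)
2640586/4060215 + c(-831)/389406 = 2640586/4060215 - 1188/389406 = 2640586*(1/4060215) - 1188*1/389406 = 2640586/4060215 - 198/64901 = 170572749416/263512013715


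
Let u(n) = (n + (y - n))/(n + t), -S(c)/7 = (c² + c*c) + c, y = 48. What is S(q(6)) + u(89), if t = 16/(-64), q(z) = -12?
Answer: -685668/355 ≈ -1931.5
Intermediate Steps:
t = -¼ (t = 16*(-1/64) = -¼ ≈ -0.25000)
S(c) = -14*c² - 7*c (S(c) = -7*((c² + c*c) + c) = -7*((c² + c²) + c) = -7*(2*c² + c) = -7*(c + 2*c²) = -14*c² - 7*c)
u(n) = 48/(-¼ + n) (u(n) = (n + (48 - n))/(n - ¼) = 48/(-¼ + n))
S(q(6)) + u(89) = -7*(-12)*(1 + 2*(-12)) + 192/(-1 + 4*89) = -7*(-12)*(1 - 24) + 192/(-1 + 356) = -7*(-12)*(-23) + 192/355 = -1932 + 192*(1/355) = -1932 + 192/355 = -685668/355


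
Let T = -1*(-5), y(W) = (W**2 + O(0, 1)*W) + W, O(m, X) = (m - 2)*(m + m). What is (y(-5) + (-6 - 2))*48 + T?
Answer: 581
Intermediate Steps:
O(m, X) = 2*m*(-2 + m) (O(m, X) = (-2 + m)*(2*m) = 2*m*(-2 + m))
y(W) = W + W**2 (y(W) = (W**2 + (2*0*(-2 + 0))*W) + W = (W**2 + (2*0*(-2))*W) + W = (W**2 + 0*W) + W = (W**2 + 0) + W = W**2 + W = W + W**2)
T = 5
(y(-5) + (-6 - 2))*48 + T = (-5*(1 - 5) + (-6 - 2))*48 + 5 = (-5*(-4) - 8)*48 + 5 = (20 - 8)*48 + 5 = 12*48 + 5 = 576 + 5 = 581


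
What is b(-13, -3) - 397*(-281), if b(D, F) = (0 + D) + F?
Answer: 111541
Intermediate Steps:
b(D, F) = D + F
b(-13, -3) - 397*(-281) = (-13 - 3) - 397*(-281) = -16 + 111557 = 111541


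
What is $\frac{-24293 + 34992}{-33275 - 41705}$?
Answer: $- \frac{10699}{74980} \approx -0.14269$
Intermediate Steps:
$\frac{-24293 + 34992}{-33275 - 41705} = \frac{10699}{-74980} = 10699 \left(- \frac{1}{74980}\right) = - \frac{10699}{74980}$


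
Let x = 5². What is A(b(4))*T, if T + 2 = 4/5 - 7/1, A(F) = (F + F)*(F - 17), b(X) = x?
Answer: -3280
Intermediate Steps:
x = 25
b(X) = 25
A(F) = 2*F*(-17 + F) (A(F) = (2*F)*(-17 + F) = 2*F*(-17 + F))
T = -41/5 (T = -2 + (4/5 - 7/1) = -2 + (4*(⅕) - 7*1) = -2 + (⅘ - 7) = -2 - 31/5 = -41/5 ≈ -8.2000)
A(b(4))*T = (2*25*(-17 + 25))*(-41/5) = (2*25*8)*(-41/5) = 400*(-41/5) = -3280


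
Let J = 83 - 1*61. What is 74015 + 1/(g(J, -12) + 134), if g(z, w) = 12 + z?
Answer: 12434521/168 ≈ 74015.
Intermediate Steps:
J = 22 (J = 83 - 61 = 22)
74015 + 1/(g(J, -12) + 134) = 74015 + 1/((12 + 22) + 134) = 74015 + 1/(34 + 134) = 74015 + 1/168 = 12434521/168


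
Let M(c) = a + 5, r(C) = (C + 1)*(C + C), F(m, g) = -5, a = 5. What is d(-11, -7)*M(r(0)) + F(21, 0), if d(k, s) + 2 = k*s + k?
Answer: 635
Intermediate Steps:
d(k, s) = -2 + k + k*s (d(k, s) = -2 + (k*s + k) = -2 + (k + k*s) = -2 + k + k*s)
r(C) = 2*C*(1 + C) (r(C) = (1 + C)*(2*C) = 2*C*(1 + C))
M(c) = 10 (M(c) = 5 + 5 = 10)
d(-11, -7)*M(r(0)) + F(21, 0) = (-2 - 11 - 11*(-7))*10 - 5 = (-2 - 11 + 77)*10 - 5 = 64*10 - 5 = 640 - 5 = 635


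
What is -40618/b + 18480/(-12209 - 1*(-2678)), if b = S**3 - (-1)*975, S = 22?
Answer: -200641066/36926271 ≈ -5.4336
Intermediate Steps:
b = 11623 (b = 22**3 - (-1)*975 = 10648 - 1*(-975) = 10648 + 975 = 11623)
-40618/b + 18480/(-12209 - 1*(-2678)) = -40618/11623 + 18480/(-12209 - 1*(-2678)) = -40618*1/11623 + 18480/(-12209 + 2678) = -40618/11623 + 18480/(-9531) = -40618/11623 + 18480*(-1/9531) = -40618/11623 - 6160/3177 = -200641066/36926271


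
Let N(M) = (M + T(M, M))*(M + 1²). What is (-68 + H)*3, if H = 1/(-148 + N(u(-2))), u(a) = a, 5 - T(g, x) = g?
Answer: -10405/51 ≈ -204.02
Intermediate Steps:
T(g, x) = 5 - g
N(M) = 5 + 5*M (N(M) = (M + (5 - M))*(M + 1²) = 5*(M + 1) = 5*(1 + M) = 5 + 5*M)
H = -1/153 (H = 1/(-148 + (5 + 5*(-2))) = 1/(-148 + (5 - 10)) = 1/(-148 - 5) = 1/(-153) = -1/153 ≈ -0.0065359)
(-68 + H)*3 = (-68 - 1/153)*3 = -10405/153*3 = -10405/51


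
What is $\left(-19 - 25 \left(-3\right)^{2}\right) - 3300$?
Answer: $-3544$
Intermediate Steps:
$\left(-19 - 25 \left(-3\right)^{2}\right) - 3300 = \left(-19 - 225\right) - 3300 = -244 - 3300 = -3544$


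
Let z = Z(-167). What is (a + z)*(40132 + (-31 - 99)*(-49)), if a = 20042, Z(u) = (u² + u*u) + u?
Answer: 3518015806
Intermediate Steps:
Z(u) = u + 2*u² (Z(u) = (u² + u²) + u = 2*u² + u = u + 2*u²)
z = 55611 (z = -167*(1 + 2*(-167)) = -167*(1 - 334) = -167*(-333) = 55611)
(a + z)*(40132 + (-31 - 99)*(-49)) = (20042 + 55611)*(40132 + (-31 - 99)*(-49)) = 75653*(40132 - 130*(-49)) = 75653*(40132 + 6370) = 75653*46502 = 3518015806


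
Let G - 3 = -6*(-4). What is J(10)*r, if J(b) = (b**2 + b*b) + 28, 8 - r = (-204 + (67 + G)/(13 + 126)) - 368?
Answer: 18359928/139 ≈ 1.3209e+5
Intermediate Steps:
G = 27 (G = 3 - 6*(-4) = 3 + 24 = 27)
r = 80526/139 (r = 8 - ((-204 + (67 + 27)/(13 + 126)) - 368) = 8 - ((-204 + 94/139) - 368) = 8 - (-28262/139 - 368) = 8 - 1*(-79414/139) = 8 + 79414/139 = 80526/139 ≈ 579.32)
J(b) = 28 + 2*b**2 (J(b) = (b**2 + b**2) + 28 = 2*b**2 + 28 = 28 + 2*b**2)
J(10)*r = (28 + 2*10**2)*(80526/139) = (28 + 2*100)*(80526/139) = (28 + 200)*(80526/139) = 228*(80526/139) = 18359928/139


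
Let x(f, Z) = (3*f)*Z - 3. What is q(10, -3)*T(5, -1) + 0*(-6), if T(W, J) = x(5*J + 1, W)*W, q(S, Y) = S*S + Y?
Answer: -30555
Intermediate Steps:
q(S, Y) = Y + S**2 (q(S, Y) = S**2 + Y = Y + S**2)
x(f, Z) = -3 + 3*Z*f (x(f, Z) = 3*Z*f - 3 = -3 + 3*Z*f)
T(W, J) = W*(-3 + 3*W*(1 + 5*J)) (T(W, J) = (-3 + 3*W*(5*J + 1))*W = (-3 + 3*W*(1 + 5*J))*W = W*(-3 + 3*W*(1 + 5*J)))
q(10, -3)*T(5, -1) + 0*(-6) = (-3 + 10**2)*(3*5*(-1 + 5*(1 + 5*(-1)))) + 0*(-6) = (-3 + 100)*(3*5*(-1 + 5*(1 - 5))) + 0 = 97*(3*5*(-1 + 5*(-4))) + 0 = 97*(3*5*(-1 - 20)) + 0 = 97*(3*5*(-21)) + 0 = 97*(-315) + 0 = -30555 + 0 = -30555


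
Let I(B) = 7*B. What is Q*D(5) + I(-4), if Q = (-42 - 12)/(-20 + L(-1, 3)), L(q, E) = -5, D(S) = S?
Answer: -86/5 ≈ -17.200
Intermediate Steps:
Q = 54/25 (Q = (-42 - 12)/(-20 - 5) = -54/(-25) = -54*(-1/25) = 54/25 ≈ 2.1600)
Q*D(5) + I(-4) = (54/25)*5 + 7*(-4) = 54/5 - 28 = -86/5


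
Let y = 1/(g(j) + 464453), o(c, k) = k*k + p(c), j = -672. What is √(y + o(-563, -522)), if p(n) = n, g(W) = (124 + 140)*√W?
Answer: √(271921 + 1/(464453 + 1056*I*√42)) ≈ 521.46 - 0.e-11*I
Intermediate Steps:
g(W) = 264*√W
o(c, k) = c + k² (o(c, k) = k*k + c = k² + c = c + k²)
y = 1/(464453 + 1056*I*√42) (y = 1/(264*√(-672) + 464453) = 1/(264*(4*I*√42) + 464453) = 1/(1056*I*√42 + 464453) = 1/(464453 + 1056*I*√42) ≈ 2.1526e-6 - 3.172e-8*I)
√(y + o(-563, -522)) = √((42223/19614856811 - 96*I*√42/19614856811) + (-563 + (-522)²)) = √((42223/19614856811 - 96*I*√42/19614856811) + (-563 + 272484)) = √((42223/19614856811 - 96*I*√42/19614856811) + 271921) = √(5333691478946154/19614856811 - 96*I*√42/19614856811)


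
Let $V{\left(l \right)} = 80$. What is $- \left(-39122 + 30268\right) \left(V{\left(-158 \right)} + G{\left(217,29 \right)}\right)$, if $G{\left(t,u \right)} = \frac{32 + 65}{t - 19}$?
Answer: $\frac{70553099}{99} \approx 7.1266 \cdot 10^{5}$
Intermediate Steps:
$G{\left(t,u \right)} = \frac{97}{-19 + t}$
$- \left(-39122 + 30268\right) \left(V{\left(-158 \right)} + G{\left(217,29 \right)}\right) = - \left(-39122 + 30268\right) \left(80 + \frac{97}{-19 + 217}\right) = - \left(-8854\right) \left(80 + \frac{97}{198}\right) = - \frac{\left(-8854\right) 15937}{198} = \left(-1\right) \left(- \frac{70553099}{99}\right) = \frac{70553099}{99}$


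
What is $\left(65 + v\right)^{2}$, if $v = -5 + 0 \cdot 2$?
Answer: $3600$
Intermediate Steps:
$v = -5$ ($v = -5 + 0 = -5$)
$\left(65 + v\right)^{2} = \left(65 - 5\right)^{2} = 60^{2} = 3600$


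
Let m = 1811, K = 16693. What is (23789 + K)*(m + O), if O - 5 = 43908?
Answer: 1850998968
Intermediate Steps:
O = 43913 (O = 5 + 43908 = 43913)
(23789 + K)*(m + O) = (23789 + 16693)*(1811 + 43913) = 40482*45724 = 1850998968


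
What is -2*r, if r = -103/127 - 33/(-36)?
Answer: -161/762 ≈ -0.21129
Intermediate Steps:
r = 161/1524 (r = -103*1/127 - 33*(-1/36) = -103/127 + 11/12 = 161/1524 ≈ 0.10564)
-2*r = -2*161/1524 = -161/762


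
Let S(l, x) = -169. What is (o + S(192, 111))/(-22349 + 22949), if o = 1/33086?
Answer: -5591533/19851600 ≈ -0.28167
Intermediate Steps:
o = 1/33086 ≈ 3.0224e-5
(o + S(192, 111))/(-22349 + 22949) = (1/33086 - 169)/(-22349 + 22949) = -5591533/33086/600 = -5591533/33086*1/600 = -5591533/19851600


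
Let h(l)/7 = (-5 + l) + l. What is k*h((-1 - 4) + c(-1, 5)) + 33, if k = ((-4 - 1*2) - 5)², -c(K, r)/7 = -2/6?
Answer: -26158/3 ≈ -8719.3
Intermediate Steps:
c(K, r) = 7/3 (c(K, r) = -(-14)/6 = -7*(-⅓) = 7/3)
h(l) = -35 + 14*l (h(l) = 7*((-5 + l) + l) = 7*(-5 + 2*l) = -35 + 14*l)
k = 121 (k = ((-4 - 2) - 5)² = (-6 - 5)² = (-11)² = 121)
k*h((-1 - 4) + c(-1, 5)) + 33 = 121*(-35 + 14*((-1 - 4) + 7/3)) + 33 = 121*(-35 + 14*(-5 + 7/3)) + 33 = 121*(-35 + 14*(-8/3)) + 33 = 121*(-35 - 112/3) + 33 = 121*(-217/3) + 33 = -26257/3 + 33 = -26158/3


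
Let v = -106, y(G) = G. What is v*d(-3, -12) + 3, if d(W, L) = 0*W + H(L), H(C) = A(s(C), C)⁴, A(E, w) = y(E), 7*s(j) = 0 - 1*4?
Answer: -19933/2401 ≈ -8.3020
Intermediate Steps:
s(j) = -4/7 (s(j) = (0 - 1*4)/7 = (0 - 4)/7 = (⅐)*(-4) = -4/7)
A(E, w) = E
H(C) = 256/2401 (H(C) = (-4/7)⁴ = 256/2401)
d(W, L) = 256/2401 (d(W, L) = 0*W + 256/2401 = 0 + 256/2401 = 256/2401)
v*d(-3, -12) + 3 = -106*256/2401 + 3 = -27136/2401 + 3 = -19933/2401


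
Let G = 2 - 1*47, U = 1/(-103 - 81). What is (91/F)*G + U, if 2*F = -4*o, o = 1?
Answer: 376739/184 ≈ 2047.5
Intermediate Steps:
F = -2 (F = (-4*1)/2 = (1/2)*(-4) = -2)
U = -1/184 (U = 1/(-184) = -1/184 ≈ -0.0054348)
G = -45 (G = 2 - 47 = -45)
(91/F)*G + U = (91/(-2))*(-45) - 1/184 = (91*(-1/2))*(-45) - 1/184 = -91/2*(-45) - 1/184 = 4095/2 - 1/184 = 376739/184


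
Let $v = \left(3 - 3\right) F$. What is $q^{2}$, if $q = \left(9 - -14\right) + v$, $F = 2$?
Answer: $529$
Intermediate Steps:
$v = 0$ ($v = \left(3 - 3\right) 2 = 0 \cdot 2 = 0$)
$q = 23$ ($q = \left(9 - -14\right) + 0 = \left(9 + 14\right) + 0 = 23 + 0 = 23$)
$q^{2} = 23^{2} = 529$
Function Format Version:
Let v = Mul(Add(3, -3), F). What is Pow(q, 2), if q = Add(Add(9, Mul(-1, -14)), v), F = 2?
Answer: 529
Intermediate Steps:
v = 0 (v = Mul(Add(3, -3), 2) = Mul(0, 2) = 0)
q = 23 (q = Add(Add(9, Mul(-1, -14)), 0) = Add(Add(9, 14), 0) = Add(23, 0) = 23)
Pow(q, 2) = Pow(23, 2) = 529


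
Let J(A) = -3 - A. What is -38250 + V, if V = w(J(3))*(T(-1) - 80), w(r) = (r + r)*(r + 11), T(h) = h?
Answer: -33390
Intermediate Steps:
w(r) = 2*r*(11 + r) (w(r) = (2*r)*(11 + r) = 2*r*(11 + r))
V = 4860 (V = (2*(-3 - 1*3)*(11 + (-3 - 1*3)))*(-1 - 80) = (2*(-3 - 3)*(11 + (-3 - 3)))*(-81) = (2*(-6)*(11 - 6))*(-81) = (2*(-6)*5)*(-81) = -60*(-81) = 4860)
-38250 + V = -38250 + 4860 = -33390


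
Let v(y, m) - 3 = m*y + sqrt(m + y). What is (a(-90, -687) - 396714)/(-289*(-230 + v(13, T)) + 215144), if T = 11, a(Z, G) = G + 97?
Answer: -11890315460/7164991487 - 28705214*sqrt(6)/7164991487 ≈ -1.6693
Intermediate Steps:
a(Z, G) = 97 + G
v(y, m) = 3 + sqrt(m + y) + m*y (v(y, m) = 3 + (m*y + sqrt(m + y)) = 3 + (sqrt(m + y) + m*y) = 3 + sqrt(m + y) + m*y)
(a(-90, -687) - 396714)/(-289*(-230 + v(13, T)) + 215144) = ((97 - 687) - 396714)/(-289*(-230 + (3 + sqrt(11 + 13) + 11*13)) + 215144) = (-590 - 396714)/(-289*(-230 + (3 + sqrt(24) + 143)) + 215144) = -397304/(-289*(-230 + (3 + 2*sqrt(6) + 143)) + 215144) = -397304/(-289*(-230 + (146 + 2*sqrt(6))) + 215144) = -397304/(-289*(-84 + 2*sqrt(6)) + 215144) = -397304/((24276 - 578*sqrt(6)) + 215144) = -397304/(239420 - 578*sqrt(6))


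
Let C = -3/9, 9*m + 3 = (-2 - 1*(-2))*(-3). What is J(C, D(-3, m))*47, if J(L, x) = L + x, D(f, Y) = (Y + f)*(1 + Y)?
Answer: -1081/9 ≈ -120.11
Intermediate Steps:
m = -⅓ (m = -⅓ + ((-2 - 1*(-2))*(-3))/9 = -⅓ + ((-2 + 2)*(-3))/9 = -⅓ + (0*(-3))/9 = -⅓ + (⅑)*0 = -⅓ + 0 = -⅓ ≈ -0.33333)
D(f, Y) = (1 + Y)*(Y + f)
C = -⅓ (C = -3*⅑ = -⅓ ≈ -0.33333)
J(C, D(-3, m))*47 = (-⅓ + (-⅓ - 3 + (-⅓)² - ⅓*(-3)))*47 = (-⅓ + (-⅓ - 3 + ⅑ + 1))*47 = (-⅓ - 20/9)*47 = -23/9*47 = -1081/9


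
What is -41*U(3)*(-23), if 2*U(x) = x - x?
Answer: 0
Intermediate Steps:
U(x) = 0 (U(x) = (x - x)/2 = (1/2)*0 = 0)
-41*U(3)*(-23) = -41*0*(-23) = 0*(-23) = 0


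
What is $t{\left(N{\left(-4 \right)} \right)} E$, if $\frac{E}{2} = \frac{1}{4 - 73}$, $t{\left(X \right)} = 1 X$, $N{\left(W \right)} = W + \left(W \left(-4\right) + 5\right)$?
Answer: $- \frac{34}{69} \approx -0.49275$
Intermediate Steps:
$N{\left(W \right)} = 5 - 3 W$ ($N{\left(W \right)} = W - \left(-5 + 4 W\right) = 5 - 3 W$)
$t{\left(X \right)} = X$
$E = - \frac{2}{69}$ ($E = \frac{2}{4 - 73} = \frac{2}{-69} = 2 \left(- \frac{1}{69}\right) = - \frac{2}{69} \approx -0.028986$)
$t{\left(N{\left(-4 \right)} \right)} E = \left(5 - -12\right) \left(- \frac{2}{69}\right) = \left(5 + 12\right) \left(- \frac{2}{69}\right) = 17 \left(- \frac{2}{69}\right) = - \frac{34}{69}$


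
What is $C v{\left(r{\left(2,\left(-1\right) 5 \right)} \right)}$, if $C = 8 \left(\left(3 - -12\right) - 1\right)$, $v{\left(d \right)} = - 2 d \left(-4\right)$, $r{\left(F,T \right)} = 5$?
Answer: $4480$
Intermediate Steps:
$v{\left(d \right)} = 8 d$
$C = 112$ ($C = 8 \left(\left(3 + 12\right) - 1\right) = 8 \left(15 - 1\right) = 8 \cdot 14 = 112$)
$C v{\left(r{\left(2,\left(-1\right) 5 \right)} \right)} = 112 \cdot 8 \cdot 5 = 112 \cdot 40 = 4480$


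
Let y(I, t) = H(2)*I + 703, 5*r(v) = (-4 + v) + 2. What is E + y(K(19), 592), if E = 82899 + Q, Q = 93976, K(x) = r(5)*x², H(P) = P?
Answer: 890056/5 ≈ 1.7801e+5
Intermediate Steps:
r(v) = -⅖ + v/5 (r(v) = ((-4 + v) + 2)/5 = (-2 + v)/5 = -⅖ + v/5)
K(x) = 3*x²/5 (K(x) = (-⅖ + (⅕)*5)*x² = (-⅖ + 1)*x² = 3*x²/5)
y(I, t) = 703 + 2*I (y(I, t) = 2*I + 703 = 703 + 2*I)
E = 176875 (E = 82899 + 93976 = 176875)
E + y(K(19), 592) = 176875 + (703 + 2*((⅗)*19²)) = 176875 + (703 + 2*((⅗)*361)) = 176875 + (703 + 2*(1083/5)) = 176875 + (703 + 2166/5) = 176875 + 5681/5 = 890056/5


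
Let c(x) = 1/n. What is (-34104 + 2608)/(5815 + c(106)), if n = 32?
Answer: -1007872/186081 ≈ -5.4163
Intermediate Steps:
c(x) = 1/32
(-34104 + 2608)/(5815 + c(106)) = (-34104 + 2608)/(5815 + 1/32) = -31496/186081/32 = -31496*32/186081 = -1007872/186081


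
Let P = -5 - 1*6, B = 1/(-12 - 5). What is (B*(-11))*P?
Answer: -121/17 ≈ -7.1176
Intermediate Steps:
B = -1/17 (B = 1/(-17) = -1/17 ≈ -0.058824)
P = -11 (P = -5 - 6 = -11)
(B*(-11))*P = -1/17*(-11)*(-11) = (11/17)*(-11) = -121/17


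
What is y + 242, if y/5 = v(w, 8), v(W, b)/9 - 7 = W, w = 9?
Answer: 962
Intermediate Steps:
v(W, b) = 63 + 9*W
y = 720 (y = 5*(63 + 9*9) = 5*(63 + 81) = 5*144 = 720)
y + 242 = 720 + 242 = 962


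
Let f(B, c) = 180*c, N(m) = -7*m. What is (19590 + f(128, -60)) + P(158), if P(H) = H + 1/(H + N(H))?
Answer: 8482703/948 ≈ 8948.0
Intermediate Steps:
P(H) = H - 1/(6*H) (P(H) = H + 1/(H - 7*H) = H + 1/(-6*H) = H - 1/(6*H))
(19590 + f(128, -60)) + P(158) = (19590 + 180*(-60)) + (158 - 1/6/158) = (19590 - 10800) + (158 - 1/6*1/158) = 8790 + (158 - 1/948) = 8790 + 149783/948 = 8482703/948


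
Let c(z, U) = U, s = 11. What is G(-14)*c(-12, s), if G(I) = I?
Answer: -154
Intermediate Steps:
G(-14)*c(-12, s) = -14*11 = -154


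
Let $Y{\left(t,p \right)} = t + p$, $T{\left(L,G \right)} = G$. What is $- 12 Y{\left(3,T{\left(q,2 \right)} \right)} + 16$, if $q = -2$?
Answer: $-44$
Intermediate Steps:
$Y{\left(t,p \right)} = p + t$
$- 12 Y{\left(3,T{\left(q,2 \right)} \right)} + 16 = - 12 \left(2 + 3\right) + 16 = \left(-12\right) 5 + 16 = -60 + 16 = -44$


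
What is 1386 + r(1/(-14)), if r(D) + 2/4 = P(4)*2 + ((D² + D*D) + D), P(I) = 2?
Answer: 136165/98 ≈ 1389.4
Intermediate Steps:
r(D) = 7/2 + D + 2*D² (r(D) = -½ + (2*2 + ((D² + D*D) + D)) = -½ + (4 + ((D² + D²) + D)) = -½ + (4 + (2*D² + D)) = -½ + (4 + (D + 2*D²)) = -½ + (4 + D + 2*D²) = 7/2 + D + 2*D²)
1386 + r(1/(-14)) = 1386 + (7/2 + 1/(-14) + 2*(1/(-14))²) = 1386 + (7/2 - 1/14 + 2*(-1/14)²) = 1386 + (7/2 - 1/14 + 2*(1/196)) = 1386 + (7/2 - 1/14 + 1/98) = 1386 + 337/98 = 136165/98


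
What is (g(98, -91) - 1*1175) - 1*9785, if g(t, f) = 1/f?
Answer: -997361/91 ≈ -10960.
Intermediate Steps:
(g(98, -91) - 1*1175) - 1*9785 = (1/(-91) - 1*1175) - 1*9785 = (-1/91 - 1175) - 9785 = -106926/91 - 9785 = -997361/91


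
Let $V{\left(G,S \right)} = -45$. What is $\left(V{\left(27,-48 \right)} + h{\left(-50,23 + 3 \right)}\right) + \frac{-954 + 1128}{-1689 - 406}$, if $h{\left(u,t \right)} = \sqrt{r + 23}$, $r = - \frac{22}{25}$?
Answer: $- \frac{94449}{2095} + \frac{\sqrt{553}}{5} \approx -40.38$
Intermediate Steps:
$r = - \frac{22}{25}$ ($r = \left(-22\right) \frac{1}{25} = - \frac{22}{25} \approx -0.88$)
$h{\left(u,t \right)} = \frac{\sqrt{553}}{5}$ ($h{\left(u,t \right)} = \sqrt{- \frac{22}{25} + 23} = \sqrt{\frac{553}{25}} = \frac{\sqrt{553}}{5}$)
$\left(V{\left(27,-48 \right)} + h{\left(-50,23 + 3 \right)}\right) + \frac{-954 + 1128}{-1689 - 406} = \left(-45 + \frac{\sqrt{553}}{5}\right) + \frac{-954 + 1128}{-1689 - 406} = \left(-45 + \frac{\sqrt{553}}{5}\right) + \frac{174}{-2095} = \left(-45 + \frac{\sqrt{553}}{5}\right) + 174 \left(- \frac{1}{2095}\right) = \left(-45 + \frac{\sqrt{553}}{5}\right) - \frac{174}{2095} = - \frac{94449}{2095} + \frac{\sqrt{553}}{5}$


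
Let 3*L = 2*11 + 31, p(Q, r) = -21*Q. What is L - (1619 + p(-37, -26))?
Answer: -7135/3 ≈ -2378.3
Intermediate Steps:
L = 53/3 (L = (2*11 + 31)/3 = (22 + 31)/3 = (⅓)*53 = 53/3 ≈ 17.667)
L - (1619 + p(-37, -26)) = 53/3 - (1619 - 21*(-37)) = 53/3 - (1619 + 777) = 53/3 - 1*2396 = 53/3 - 2396 = -7135/3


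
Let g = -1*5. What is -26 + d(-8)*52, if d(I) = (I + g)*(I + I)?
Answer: 10790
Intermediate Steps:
g = -5
d(I) = 2*I*(-5 + I) (d(I) = (I - 5)*(I + I) = (-5 + I)*(2*I) = 2*I*(-5 + I))
-26 + d(-8)*52 = -26 + (2*(-8)*(-5 - 8))*52 = -26 + (2*(-8)*(-13))*52 = -26 + 208*52 = -26 + 10816 = 10790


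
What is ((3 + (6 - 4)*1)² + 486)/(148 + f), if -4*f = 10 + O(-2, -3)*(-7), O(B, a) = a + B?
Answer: 2044/547 ≈ 3.7367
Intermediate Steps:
O(B, a) = B + a
f = -45/4 (f = -(10 + (-2 - 3)*(-7))/4 = -(10 - 5*(-7))/4 = -(10 + 35)/4 = -¼*45 = -45/4 ≈ -11.250)
((3 + (6 - 4)*1)² + 486)/(148 + f) = ((3 + (6 - 4)*1)² + 486)/(148 - 45/4) = ((3 + 2*1)² + 486)/(547/4) = ((3 + 2)² + 486)*(4/547) = (5² + 486)*(4/547) = (25 + 486)*(4/547) = 511*(4/547) = 2044/547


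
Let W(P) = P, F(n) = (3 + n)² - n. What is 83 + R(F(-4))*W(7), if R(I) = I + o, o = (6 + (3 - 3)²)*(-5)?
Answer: -92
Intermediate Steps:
o = -30 (o = (6 + 0²)*(-5) = (6 + 0)*(-5) = 6*(-5) = -30)
R(I) = -30 + I (R(I) = I - 30 = -30 + I)
83 + R(F(-4))*W(7) = 83 + (-30 + ((3 - 4)² - 1*(-4)))*7 = 83 + (-30 + ((-1)² + 4))*7 = 83 + (-30 + (1 + 4))*7 = 83 + (-30 + 5)*7 = 83 - 25*7 = 83 - 175 = -92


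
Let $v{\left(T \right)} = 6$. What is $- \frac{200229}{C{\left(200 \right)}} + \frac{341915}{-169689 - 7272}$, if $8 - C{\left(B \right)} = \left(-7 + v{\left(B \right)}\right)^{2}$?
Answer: $- \frac{35435117474}{1238727} \approx -28606.0$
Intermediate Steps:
$C{\left(B \right)} = 7$ ($C{\left(B \right)} = 8 - \left(-7 + 6\right)^{2} = 8 - \left(-1\right)^{2} = 8 - 1 = 7$)
$- \frac{200229}{C{\left(200 \right)}} + \frac{341915}{-169689 - 7272} = - \frac{200229}{7} + \frac{341915}{-169689 - 7272} = \left(-200229\right) \frac{1}{7} + \frac{341915}{-169689 - 7272} = - \frac{200229}{7} + \frac{341915}{-176961} = - \frac{200229}{7} + 341915 \left(- \frac{1}{176961}\right) = - \frac{200229}{7} - \frac{341915}{176961} = - \frac{35435117474}{1238727}$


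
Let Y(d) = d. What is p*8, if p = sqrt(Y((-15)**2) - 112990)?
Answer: 8*I*sqrt(112765) ≈ 2686.4*I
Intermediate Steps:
p = I*sqrt(112765) (p = sqrt((-15)**2 - 112990) = sqrt(225 - 112990) = sqrt(-112765) = I*sqrt(112765) ≈ 335.81*I)
p*8 = (I*sqrt(112765))*8 = 8*I*sqrt(112765)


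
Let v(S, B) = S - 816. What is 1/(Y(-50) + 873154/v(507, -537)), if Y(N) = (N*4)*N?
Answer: 309/2216846 ≈ 0.00013939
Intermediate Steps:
v(S, B) = -816 + S
Y(N) = 4*N² (Y(N) = (4*N)*N = 4*N²)
1/(Y(-50) + 873154/v(507, -537)) = 1/(4*(-50)² + 873154/(-816 + 507)) = 1/(4*2500 + 873154/(-309)) = 1/(10000 + 873154*(-1/309)) = 1/(10000 - 873154/309) = 1/(2216846/309) = 309/2216846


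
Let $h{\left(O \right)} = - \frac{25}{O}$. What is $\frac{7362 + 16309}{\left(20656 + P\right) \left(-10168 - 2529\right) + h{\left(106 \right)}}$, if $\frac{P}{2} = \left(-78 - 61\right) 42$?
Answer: $- \frac{2509126}{12086020385} \approx -0.00020761$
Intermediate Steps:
$P = -11676$ ($P = 2 \left(-78 - 61\right) 42 = 2 \left(\left(-139\right) 42\right) = 2 \left(-5838\right) = -11676$)
$\frac{7362 + 16309}{\left(20656 + P\right) \left(-10168 - 2529\right) + h{\left(106 \right)}} = \frac{7362 + 16309}{\left(20656 - 11676\right) \left(-10168 - 2529\right) - \frac{25}{106}} = \frac{23671}{8980 \left(-12697\right) - \frac{25}{106}} = \frac{23671}{-114019060 - \frac{25}{106}} = \frac{23671}{- \frac{12086020385}{106}} = 23671 \left(- \frac{106}{12086020385}\right) = - \frac{2509126}{12086020385}$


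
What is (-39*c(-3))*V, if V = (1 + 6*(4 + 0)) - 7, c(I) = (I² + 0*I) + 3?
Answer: -8424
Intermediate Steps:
c(I) = 3 + I² (c(I) = (I² + 0) + 3 = I² + 3 = 3 + I²)
V = 18 (V = (1 + 6*4) - 7 = (1 + 24) - 7 = 25 - 7 = 18)
(-39*c(-3))*V = -39*(3 + (-3)²)*18 = -39*(3 + 9)*18 = -39*12*18 = -468*18 = -8424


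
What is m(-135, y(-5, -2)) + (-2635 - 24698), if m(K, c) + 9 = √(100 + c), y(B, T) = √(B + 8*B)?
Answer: -27342 + √(100 + 3*I*√5) ≈ -27332.0 + 0.33522*I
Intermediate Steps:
y(B, T) = 3*√B (y(B, T) = √(9*B) = 3*√B)
m(K, c) = -9 + √(100 + c)
m(-135, y(-5, -2)) + (-2635 - 24698) = (-9 + √(100 + 3*√(-5))) + (-2635 - 24698) = (-9 + √(100 + 3*(I*√5))) - 27333 = (-9 + √(100 + 3*I*√5)) - 27333 = -27342 + √(100 + 3*I*√5)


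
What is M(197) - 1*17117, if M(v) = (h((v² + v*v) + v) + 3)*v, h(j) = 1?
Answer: -16329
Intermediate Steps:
M(v) = 4*v (M(v) = (1 + 3)*v = 4*v)
M(197) - 1*17117 = 4*197 - 1*17117 = 788 - 17117 = -16329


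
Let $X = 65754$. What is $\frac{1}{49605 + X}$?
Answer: $\frac{1}{115359} \approx 8.6686 \cdot 10^{-6}$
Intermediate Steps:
$\frac{1}{49605 + X} = \frac{1}{49605 + 65754} = \frac{1}{115359}$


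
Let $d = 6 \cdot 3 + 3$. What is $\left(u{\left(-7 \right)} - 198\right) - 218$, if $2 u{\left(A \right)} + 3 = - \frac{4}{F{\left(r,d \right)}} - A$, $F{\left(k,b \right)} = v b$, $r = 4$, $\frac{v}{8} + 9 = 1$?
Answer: $- \frac{278207}{672} \approx -414.0$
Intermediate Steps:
$v = -64$ ($v = -72 + 8 \cdot 1 = -72 + 8 = -64$)
$d = 21$ ($d = 18 + 3 = 21$)
$F{\left(k,b \right)} = - 64 b$
$u{\left(A \right)} = - \frac{1007}{672} - \frac{A}{2}$ ($u{\left(A \right)} = - \frac{3}{2} + \frac{- \frac{4}{\left(-64\right) 21} - A}{2} = - \frac{3}{2} + \frac{- \frac{4}{-1344} - A}{2} = - \frac{3}{2} + \frac{\left(-4\right) \left(- \frac{1}{1344}\right) - A}{2} = - \frac{3}{2} + \frac{\frac{1}{336} - A}{2} = - \frac{3}{2} - \left(- \frac{1}{672} + \frac{A}{2}\right) = - \frac{1007}{672} - \frac{A}{2}$)
$\left(u{\left(-7 \right)} - 198\right) - 218 = \left(\left(- \frac{1007}{672} - - \frac{7}{2}\right) - 198\right) - 218 = \left(\left(- \frac{1007}{672} + \frac{7}{2}\right) - 198\right) - 218 = \left(\frac{1345}{672} - 198\right) - 218 = - \frac{131711}{672} - 218 = - \frac{278207}{672}$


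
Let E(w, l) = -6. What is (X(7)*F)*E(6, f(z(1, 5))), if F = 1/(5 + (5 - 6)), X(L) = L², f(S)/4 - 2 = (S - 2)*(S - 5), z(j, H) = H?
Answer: -147/2 ≈ -73.500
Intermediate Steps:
f(S) = 8 + 4*(-5 + S)*(-2 + S) (f(S) = 8 + 4*((S - 2)*(S - 5)) = 8 + 4*((-2 + S)*(-5 + S)) = 8 + 4*((-5 + S)*(-2 + S)) = 8 + 4*(-5 + S)*(-2 + S))
F = ¼ (F = 1/(5 - 1) = 1/4 = ¼ ≈ 0.25000)
(X(7)*F)*E(6, f(z(1, 5))) = (7²*(¼))*(-6) = (49*(¼))*(-6) = (49/4)*(-6) = -147/2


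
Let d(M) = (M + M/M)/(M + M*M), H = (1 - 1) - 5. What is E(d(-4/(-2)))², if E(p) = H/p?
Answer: 100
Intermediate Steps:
H = -5 (H = 0 - 5 = -5)
d(M) = (1 + M)/(M + M²) (d(M) = (M + 1)/(M + M²) = (1 + M)/(M + M²))
E(p) = -5/p
E(d(-4/(-2)))² = (-5*(-4/(-2)))² = (-5*(-4*(-½)))² = (-5/(1/2))² = (-5/½)² = (-5*2)² = (-10)² = 100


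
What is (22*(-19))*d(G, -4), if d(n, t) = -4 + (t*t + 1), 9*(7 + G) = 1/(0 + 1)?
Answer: -5434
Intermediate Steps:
G = -62/9 (G = -7 + 1/(9*(0 + 1)) = -7 + (1/9)/1 = -7 + (1/9)*1 = -7 + 1/9 = -62/9 ≈ -6.8889)
d(n, t) = -3 + t**2 (d(n, t) = -4 + (t**2 + 1) = -4 + (1 + t**2) = -3 + t**2)
(22*(-19))*d(G, -4) = (22*(-19))*(-3 + (-4)**2) = -418*(-3 + 16) = -418*13 = -5434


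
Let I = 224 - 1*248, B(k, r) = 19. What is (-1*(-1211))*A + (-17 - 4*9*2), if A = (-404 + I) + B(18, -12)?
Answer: -495388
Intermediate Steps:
I = -24 (I = 224 - 248 = -24)
A = -409 (A = (-404 - 24) + 19 = -428 + 19 = -409)
(-1*(-1211))*A + (-17 - 4*9*2) = -1*(-1211)*(-409) + (-17 - 4*9*2) = 1211*(-409) + (-17 - 36*2) = -495299 + (-17 - 72) = -495299 - 89 = -495388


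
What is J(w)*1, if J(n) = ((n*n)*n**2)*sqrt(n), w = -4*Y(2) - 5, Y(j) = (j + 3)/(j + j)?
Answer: 10000*I*sqrt(10) ≈ 31623.0*I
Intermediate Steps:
Y(j) = (3 + j)/(2*j) (Y(j) = (3 + j)/((2*j)) = (3 + j)*(1/(2*j)) = (3 + j)/(2*j))
w = -10 (w = -2*(3 + 2)/2 - 5 = -2*5/2 - 5 = -4*5/4 - 5 = -5 - 5 = -10)
J(n) = n**(9/2) (J(n) = (n**2*n**2)*sqrt(n) = n**4*sqrt(n) = n**(9/2))
J(w)*1 = (-10)**(9/2)*1 = (10000*I*sqrt(10))*1 = 10000*I*sqrt(10)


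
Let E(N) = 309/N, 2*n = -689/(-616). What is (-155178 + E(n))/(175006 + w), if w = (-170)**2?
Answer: -53268477/70245617 ≈ -0.75832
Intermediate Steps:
n = 689/1232 (n = (-689/(-616))/2 = (-689*(-1/616))/2 = (1/2)*(689/616) = 689/1232 ≈ 0.55925)
w = 28900
(-155178 + E(n))/(175006 + w) = (-155178 + 309/(689/1232))/(175006 + 28900) = (-155178 + 309*(1232/689))/203906 = (-155178 + 380688/689)*(1/203906) = -106536954/689*1/203906 = -53268477/70245617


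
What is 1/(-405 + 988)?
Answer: 1/583 ≈ 0.0017153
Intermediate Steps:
1/(-405 + 988) = 1/583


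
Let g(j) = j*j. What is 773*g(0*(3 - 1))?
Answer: 0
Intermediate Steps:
g(j) = j**2
773*g(0*(3 - 1)) = 773*(0*(3 - 1))**2 = 773*(0*2)**2 = 773*0**2 = 773*0 = 0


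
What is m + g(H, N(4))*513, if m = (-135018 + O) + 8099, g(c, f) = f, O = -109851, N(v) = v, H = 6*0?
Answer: -234718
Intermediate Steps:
H = 0
m = -236770 (m = (-135018 - 109851) + 8099 = -244869 + 8099 = -236770)
m + g(H, N(4))*513 = -236770 + 4*513 = -236770 + 2052 = -234718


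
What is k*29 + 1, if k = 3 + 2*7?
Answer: 494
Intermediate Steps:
k = 17 (k = 3 + 14 = 17)
k*29 + 1 = 17*29 + 1 = 493 + 1 = 494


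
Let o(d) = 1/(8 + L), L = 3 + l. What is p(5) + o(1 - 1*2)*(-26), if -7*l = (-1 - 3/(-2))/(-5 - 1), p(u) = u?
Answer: 2441/925 ≈ 2.6389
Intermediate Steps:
l = 1/84 (l = -(-1 - 3/(-2))/(7*(-5 - 1)) = -(-1 - 3*(-1/2))/(7*(-6)) = -(-1 + 3/2)*(-1)/(7*6) = -(-1)/(14*6) = -1/7*(-1/12) = 1/84 ≈ 0.011905)
L = 253/84 (L = 3 + 1/84 = 253/84 ≈ 3.0119)
o(d) = 84/925 (o(d) = 1/(8 + 253/84) = 1/(925/84) = 84/925)
p(5) + o(1 - 1*2)*(-26) = 5 + (84/925)*(-26) = 5 - 2184/925 = 2441/925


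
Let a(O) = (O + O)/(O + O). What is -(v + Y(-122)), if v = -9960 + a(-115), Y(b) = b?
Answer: 10081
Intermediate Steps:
a(O) = 1 (a(O) = (2*O)/((2*O)) = (2*O)*(1/(2*O)) = 1)
v = -9959 (v = -9960 + 1 = -9959)
-(v + Y(-122)) = -(-9959 - 122) = -1*(-10081) = 10081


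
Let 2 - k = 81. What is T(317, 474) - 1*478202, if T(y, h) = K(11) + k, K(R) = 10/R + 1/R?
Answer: -478280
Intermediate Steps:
K(R) = 11/R (K(R) = 10/R + 1/R = 11/R)
k = -79 (k = 2 - 1*81 = 2 - 81 = -79)
T(y, h) = -78 (T(y, h) = 11/11 - 79 = 11*(1/11) - 79 = 1 - 79 = -78)
T(317, 474) - 1*478202 = -78 - 1*478202 = -78 - 478202 = -478280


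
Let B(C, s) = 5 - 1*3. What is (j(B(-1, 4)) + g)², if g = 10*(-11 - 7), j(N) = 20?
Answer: 25600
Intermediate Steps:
B(C, s) = 2 (B(C, s) = 5 - 3 = 2)
g = -180 (g = 10*(-18) = -180)
(j(B(-1, 4)) + g)² = (20 - 180)² = (-160)² = 25600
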